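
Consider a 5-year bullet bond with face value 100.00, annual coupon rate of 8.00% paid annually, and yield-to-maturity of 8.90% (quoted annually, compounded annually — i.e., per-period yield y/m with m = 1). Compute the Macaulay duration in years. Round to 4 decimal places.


Answer: Macaulay duration = 4.2984 years

Derivation:
Coupon per period c = face * coupon_rate / m = 8.000000
Periods per year m = 1; per-period yield y/m = 0.089000
Number of cashflows N = 5
Cashflows (t years, CF_t, discount factor 1/(1+y/m)^(m*t), PV):
  t = 1.0000: CF_t = 8.000000, DF = 0.918274, PV = 7.346189
  t = 2.0000: CF_t = 8.000000, DF = 0.843226, PV = 6.745812
  t = 3.0000: CF_t = 8.000000, DF = 0.774313, PV = 6.194501
  t = 4.0000: CF_t = 8.000000, DF = 0.711031, PV = 5.688247
  t = 5.0000: CF_t = 108.000000, DF = 0.652921, PV = 70.515462
Price P = sum_t PV_t = 96.490212
Macaulay numerator sum_t t * PV_t:
  t * PV_t at t = 1.0000: 7.346189
  t * PV_t at t = 2.0000: 13.491624
  t * PV_t at t = 3.0000: 18.583504
  t * PV_t at t = 4.0000: 22.752989
  t * PV_t at t = 5.0000: 352.577311
Macaulay duration D = (sum_t t * PV_t) / P = 414.751617 / 96.490212 = 4.298380


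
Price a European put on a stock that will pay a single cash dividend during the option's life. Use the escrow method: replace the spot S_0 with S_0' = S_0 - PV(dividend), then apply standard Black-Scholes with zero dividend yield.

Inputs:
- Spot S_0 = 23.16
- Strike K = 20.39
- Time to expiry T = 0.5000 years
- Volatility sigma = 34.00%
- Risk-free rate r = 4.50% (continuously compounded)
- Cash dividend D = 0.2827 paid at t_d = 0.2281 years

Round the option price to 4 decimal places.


PV(D) = D * exp(-r * t_d) = 0.2827 * 0.98978800 = 0.27981307
S_0' = S_0 - PV(D) = 23.1600 - 0.27981307 = 22.88018693
d1 = (ln(S_0'/K) + (r + sigma^2/2)*T) / (sigma*sqrt(T)) = 0.69307592
d2 = d1 - sigma*sqrt(T) = 0.45265961
exp(-rT) = 0.97775124
N(-d1) = 0.24413095; N(-d2) = 0.32539693
P = K * exp(-rT) * N(-d2) - S_0' * N(-d1) = 20.3900 * 0.97775124 * 0.32539693 - 22.88018693 * 0.24413095 = 0.9015

Answer: Price = 0.9015


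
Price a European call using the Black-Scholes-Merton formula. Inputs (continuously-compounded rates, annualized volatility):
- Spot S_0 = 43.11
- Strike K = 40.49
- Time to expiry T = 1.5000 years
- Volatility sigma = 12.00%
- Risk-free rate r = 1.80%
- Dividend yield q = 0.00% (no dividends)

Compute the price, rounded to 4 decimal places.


d1 = (ln(S/K) + (r - q + 0.5*sigma^2) * T) / (sigma * sqrt(T)) = 0.68381561
d2 = d1 - sigma * sqrt(T) = 0.53684622
exp(-rT) = 0.97336124; exp(-qT) = 1.00000000
C = S_0 * exp(-qT) * N(d1) - K * exp(-rT) * N(d2)
N(d1) = 0.75295419; N(d2) = 0.70431308
C = 43.1100 * 1.00000000 * 0.75295419 - 40.4900 * 0.97336124 * 0.70431308 = 4.7019

Answer: Price = 4.7019


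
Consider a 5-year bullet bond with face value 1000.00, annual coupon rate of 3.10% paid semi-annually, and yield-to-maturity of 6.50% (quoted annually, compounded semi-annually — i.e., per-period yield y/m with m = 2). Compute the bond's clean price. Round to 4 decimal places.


Answer: Price = 856.8193

Derivation:
Coupon per period c = face * coupon_rate / m = 15.500000
Periods per year m = 2; per-period yield y/m = 0.032500
Number of cashflows N = 10
Cashflows (t years, CF_t, discount factor 1/(1+y/m)^(m*t), PV):
  t = 0.5000: CF_t = 15.500000, DF = 0.968523, PV = 15.012107
  t = 1.0000: CF_t = 15.500000, DF = 0.938037, PV = 14.539570
  t = 1.5000: CF_t = 15.500000, DF = 0.908510, PV = 14.081908
  t = 2.0000: CF_t = 15.500000, DF = 0.879913, PV = 13.638652
  t = 2.5000: CF_t = 15.500000, DF = 0.852216, PV = 13.209348
  t = 3.0000: CF_t = 15.500000, DF = 0.825391, PV = 12.793558
  t = 3.5000: CF_t = 15.500000, DF = 0.799410, PV = 12.390855
  t = 4.0000: CF_t = 15.500000, DF = 0.774247, PV = 12.000828
  t = 4.5000: CF_t = 15.500000, DF = 0.749876, PV = 11.623078
  t = 5.0000: CF_t = 1015.500000, DF = 0.726272, PV = 737.529378
Price P = sum_t PV_t = 856.819284


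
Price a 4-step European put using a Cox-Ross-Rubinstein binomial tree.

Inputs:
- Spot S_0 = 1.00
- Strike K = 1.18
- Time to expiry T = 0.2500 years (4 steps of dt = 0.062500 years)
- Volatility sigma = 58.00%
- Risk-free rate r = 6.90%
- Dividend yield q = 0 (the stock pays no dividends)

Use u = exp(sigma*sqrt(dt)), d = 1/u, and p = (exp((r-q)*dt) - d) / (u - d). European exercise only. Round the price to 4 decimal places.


dt = T/N = 0.062500
u = exp(sigma*sqrt(dt)) = 1.156040; d = 1/u = 0.865022
p = (exp((r-q)*dt) - d) / (u - d) = 0.478664
Discount per step: exp(-r*dt) = 0.995697
Stock lattice S(k, i) with i counting down-moves:
  k=0: S(0,0) = 1.0000
  k=1: S(1,0) = 1.1560; S(1,1) = 0.8650
  k=2: S(2,0) = 1.3364; S(2,1) = 1.0000; S(2,2) = 0.7483
  k=3: S(3,0) = 1.5450; S(3,1) = 1.1560; S(3,2) = 0.8650; S(3,3) = 0.6473
  k=4: S(4,0) = 1.7860; S(4,1) = 1.3364; S(4,2) = 1.0000; S(4,3) = 0.7483; S(4,4) = 0.5599
Terminal payoffs V(N, i) = max(K - S_T, 0):
  V(4,0) = 0.000000; V(4,1) = 0.000000; V(4,2) = 0.180000; V(4,3) = 0.431736; V(4,4) = 0.620102
Backward induction: V(k, i) = exp(-r*dt) * [p * V(k+1, i) + (1-p) * V(k+1, i+1)].
  V(3,0) = exp(-r*dt) * [p*0.000000 + (1-p)*0.000000] = 0.000000
  V(3,1) = exp(-r*dt) * [p*0.000000 + (1-p)*0.180000] = 0.093437
  V(3,2) = exp(-r*dt) * [p*0.180000 + (1-p)*0.431736] = 0.309900
  V(3,3) = exp(-r*dt) * [p*0.431736 + (1-p)*0.620102] = 0.527658
  V(2,0) = exp(-r*dt) * [p*0.000000 + (1-p)*0.093437] = 0.048502
  V(2,1) = exp(-r*dt) * [p*0.093437 + (1-p)*0.309900] = 0.205399
  V(2,2) = exp(-r*dt) * [p*0.309900 + (1-p)*0.527658] = 0.421603
  V(1,0) = exp(-r*dt) * [p*0.048502 + (1-p)*0.205399] = 0.129737
  V(1,1) = exp(-r*dt) * [p*0.205399 + (1-p)*0.421603] = 0.316745
  V(0,0) = exp(-r*dt) * [p*0.129737 + (1-p)*0.316745] = 0.226253

Answer: Price = V(0,0) = 0.2263


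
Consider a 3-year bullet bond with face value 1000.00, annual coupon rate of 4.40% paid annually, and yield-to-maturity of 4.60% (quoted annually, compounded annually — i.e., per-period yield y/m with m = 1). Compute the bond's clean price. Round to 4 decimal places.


Answer: Price = 994.5124

Derivation:
Coupon per period c = face * coupon_rate / m = 44.000000
Periods per year m = 1; per-period yield y/m = 0.046000
Number of cashflows N = 3
Cashflows (t years, CF_t, discount factor 1/(1+y/m)^(m*t), PV):
  t = 1.0000: CF_t = 44.000000, DF = 0.956023, PV = 42.065010
  t = 2.0000: CF_t = 44.000000, DF = 0.913980, PV = 40.215114
  t = 3.0000: CF_t = 1044.000000, DF = 0.873786, PV = 912.232299
Price P = sum_t PV_t = 994.512423


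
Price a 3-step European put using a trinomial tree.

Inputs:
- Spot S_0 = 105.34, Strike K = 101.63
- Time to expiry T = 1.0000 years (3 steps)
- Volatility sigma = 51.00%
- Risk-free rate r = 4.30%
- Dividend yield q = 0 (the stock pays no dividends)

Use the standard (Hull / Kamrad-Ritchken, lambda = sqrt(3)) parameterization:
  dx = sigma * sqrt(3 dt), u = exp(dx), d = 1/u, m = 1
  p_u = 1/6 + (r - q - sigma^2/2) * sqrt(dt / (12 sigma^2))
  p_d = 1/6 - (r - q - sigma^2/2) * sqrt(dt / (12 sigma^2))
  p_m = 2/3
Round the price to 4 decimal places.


dt = T/N = 0.333333; dx = sigma*sqrt(3*dt) = 0.510000
u = exp(dx) = 1.665291; d = 1/u = 0.600496
p_u = 0.138219, p_m = 0.666667, p_d = 0.195114
Discount per step: exp(-r*dt) = 0.985769
Stock lattice S(k, j) with j the centered position index:
  k=0: S(0,+0) = 105.3400
  k=1: S(1,-1) = 63.2562; S(1,+0) = 105.3400; S(1,+1) = 175.4218
  k=2: S(2,-2) = 37.9851; S(2,-1) = 63.2562; S(2,+0) = 105.3400; S(2,+1) = 175.4218; S(2,+2) = 292.1283
  k=3: S(3,-3) = 22.8099; S(3,-2) = 37.9851; S(3,-1) = 63.2562; S(3,+0) = 105.3400; S(3,+1) = 175.4218; S(3,+2) = 292.1283; S(3,+3) = 486.4787
Terminal payoffs V(N, j) = max(K - S_T, 0):
  V(3,-3) = 78.820133; V(3,-2) = 63.644929; V(3,-1) = 38.373796; V(3,+0) = 0.000000; V(3,+1) = 0.000000; V(3,+2) = 0.000000; V(3,+3) = 0.000000
Backward induction: V(k, j) = exp(-r*dt) * [p_u * V(k+1, j+1) + p_m * V(k+1, j) + p_d * V(k+1, j-1)]
  V(2,-2) = exp(-r*dt) * [p_u*38.373796 + p_m*63.644929 + p_d*78.820133] = 62.214714
  V(2,-1) = exp(-r*dt) * [p_u*0.000000 + p_m*38.373796 + p_d*63.644929] = 37.459781
  V(2,+0) = exp(-r*dt) * [p_u*0.000000 + p_m*0.000000 + p_d*38.373796] = 7.380727
  V(2,+1) = exp(-r*dt) * [p_u*0.000000 + p_m*0.000000 + p_d*0.000000] = 0.000000
  V(2,+2) = exp(-r*dt) * [p_u*0.000000 + p_m*0.000000 + p_d*0.000000] = 0.000000
  V(1,-1) = exp(-r*dt) * [p_u*7.380727 + p_m*37.459781 + p_d*62.214714] = 37.589664
  V(1,+0) = exp(-r*dt) * [p_u*0.000000 + p_m*7.380727 + p_d*37.459781] = 12.055389
  V(1,+1) = exp(-r*dt) * [p_u*0.000000 + p_m*0.000000 + p_d*7.380727] = 1.419592
  V(0,+0) = exp(-r*dt) * [p_u*1.419592 + p_m*12.055389 + p_d*37.589664] = 15.345883

Answer: Price = V(0,0) = 15.3459


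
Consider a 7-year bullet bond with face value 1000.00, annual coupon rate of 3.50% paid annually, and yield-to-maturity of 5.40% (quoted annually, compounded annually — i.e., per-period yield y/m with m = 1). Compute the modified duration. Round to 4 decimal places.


Coupon per period c = face * coupon_rate / m = 35.000000
Periods per year m = 1; per-period yield y/m = 0.054000
Number of cashflows N = 7
Cashflows (t years, CF_t, discount factor 1/(1+y/m)^(m*t), PV):
  t = 1.0000: CF_t = 35.000000, DF = 0.948767, PV = 33.206831
  t = 2.0000: CF_t = 35.000000, DF = 0.900158, PV = 31.505532
  t = 3.0000: CF_t = 35.000000, DF = 0.854040, PV = 29.891397
  t = 4.0000: CF_t = 35.000000, DF = 0.810285, PV = 28.359959
  t = 5.0000: CF_t = 35.000000, DF = 0.768771, PV = 26.906982
  t = 6.0000: CF_t = 35.000000, DF = 0.729384, PV = 25.528446
  t = 7.0000: CF_t = 1035.000000, DF = 0.692015, PV = 716.235881
Price P = sum_t PV_t = 891.635028
First compute Macaulay numerator sum_t t * PV_t:
  t * PV_t at t = 1.0000: 33.206831
  t * PV_t at t = 2.0000: 63.011065
  t * PV_t at t = 3.0000: 89.674191
  t * PV_t at t = 4.0000: 113.439837
  t * PV_t at t = 5.0000: 134.534911
  t * PV_t at t = 6.0000: 153.170676
  t * PV_t at t = 7.0000: 5013.651164
Macaulay duration D = 5600.688674 / 891.635028 = 6.281369
Modified duration = D / (1 + y/m) = 6.281369 / (1 + 0.054000) = 5.959553

Answer: Modified duration = 5.9596


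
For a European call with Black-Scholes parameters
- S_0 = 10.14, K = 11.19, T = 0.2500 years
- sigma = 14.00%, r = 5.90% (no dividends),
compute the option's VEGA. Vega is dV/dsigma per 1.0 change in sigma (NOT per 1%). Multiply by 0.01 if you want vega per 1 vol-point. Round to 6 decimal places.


d1 = -1.1618932023; d2 = -1.2318932023
phi(d1) = 0.2031244487; exp(-qT) = 1.0000000000; exp(-rT) = 0.9853582484
Vega = S * exp(-qT) * phi(d1) * sqrt(T) = 10.1400 * 1.0000000000 * 0.2031244487 * 0.5000000000 = 1.029841

Answer: Vega = 1.029841


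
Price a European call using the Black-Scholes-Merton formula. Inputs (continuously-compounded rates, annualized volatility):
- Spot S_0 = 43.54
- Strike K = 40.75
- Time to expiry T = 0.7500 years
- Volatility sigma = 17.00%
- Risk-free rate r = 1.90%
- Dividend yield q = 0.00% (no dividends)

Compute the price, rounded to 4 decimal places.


d1 = (ln(S/K) + (r - q + 0.5*sigma^2) * T) / (sigma * sqrt(T)) = 0.62022169
d2 = d1 - sigma * sqrt(T) = 0.47299737
exp(-rT) = 0.98585105; exp(-qT) = 1.00000000
C = S_0 * exp(-qT) * N(d1) - K * exp(-rT) * N(d2)
N(d1) = 0.73244408; N(d2) = 0.68189247
C = 43.5400 * 1.00000000 * 0.73244408 - 40.7500 * 0.98585105 * 0.68189247 = 4.4967

Answer: Price = 4.4967


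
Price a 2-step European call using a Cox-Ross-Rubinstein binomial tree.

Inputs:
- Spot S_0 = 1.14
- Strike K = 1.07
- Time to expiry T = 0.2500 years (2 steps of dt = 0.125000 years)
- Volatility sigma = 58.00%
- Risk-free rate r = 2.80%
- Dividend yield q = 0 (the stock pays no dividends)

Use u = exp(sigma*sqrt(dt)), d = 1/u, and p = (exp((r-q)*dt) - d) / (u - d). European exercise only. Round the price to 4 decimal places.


Answer: Price = V(0,0) = 0.1691

Derivation:
dt = T/N = 0.125000
u = exp(sigma*sqrt(dt)) = 1.227600; d = 1/u = 0.814598
p = (exp((r-q)*dt) - d) / (u - d) = 0.457403
Discount per step: exp(-r*dt) = 0.996506
Stock lattice S(k, i) with i counting down-moves:
  k=0: S(0,0) = 1.1400
  k=1: S(1,0) = 1.3995; S(1,1) = 0.9286
  k=2: S(2,0) = 1.7180; S(2,1) = 1.1400; S(2,2) = 0.7565
Terminal payoffs V(N, i) = max(S_T - K, 0):
  V(2,0) = 0.647982; V(2,1) = 0.070000; V(2,2) = 0.000000
Backward induction: V(k, i) = exp(-r*dt) * [p * V(k+1, i) + (1-p) * V(k+1, i+1)].
  V(1,0) = exp(-r*dt) * [p*0.647982 + (1-p)*0.070000] = 0.333202
  V(1,1) = exp(-r*dt) * [p*0.070000 + (1-p)*0.000000] = 0.031906
  V(0,0) = exp(-r*dt) * [p*0.333202 + (1-p)*0.031906] = 0.169127


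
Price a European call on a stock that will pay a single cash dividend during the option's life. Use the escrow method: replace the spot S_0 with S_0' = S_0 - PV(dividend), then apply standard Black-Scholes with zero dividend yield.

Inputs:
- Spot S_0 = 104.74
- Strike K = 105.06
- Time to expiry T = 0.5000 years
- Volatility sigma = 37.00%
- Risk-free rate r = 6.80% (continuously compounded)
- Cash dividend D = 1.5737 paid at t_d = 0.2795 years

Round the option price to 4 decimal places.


PV(D) = D * exp(-r * t_d) = 1.5737 * 0.98117348 = 1.54407270
S_0' = S_0 - PV(D) = 104.7400 - 1.54407270 = 103.19592730
d1 = (ln(S_0'/K) + (r + sigma^2/2)*T) / (sigma*sqrt(T)) = 0.19234364
d2 = d1 - sigma*sqrt(T) = -0.06928587
exp(-rT) = 0.96657150
N(d1) = 0.57626348; N(d2) = 0.47238104
C = S_0' * N(d1) - K * exp(-rT) * N(d2) = 103.19592730 * 0.57626348 - 105.0600 * 0.96657150 * 0.47238104 = 11.4987

Answer: Price = 11.4987


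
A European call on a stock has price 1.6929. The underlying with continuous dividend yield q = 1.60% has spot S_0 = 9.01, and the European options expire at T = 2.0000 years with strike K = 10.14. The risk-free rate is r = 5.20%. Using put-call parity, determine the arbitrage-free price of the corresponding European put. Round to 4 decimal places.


Put-call parity: C - P = S_0 * exp(-qT) - K * exp(-rT).
S_0 * exp(-qT) = 9.0100 * 0.96850658 = 8.72624430
K * exp(-rT) = 10.1400 * 0.90122530 = 9.13842452
P = C - S*exp(-qT) + K*exp(-rT)
P = 1.6929 - 8.72624430 + 9.13842452 = 2.1051

Answer: Put price = 2.1051


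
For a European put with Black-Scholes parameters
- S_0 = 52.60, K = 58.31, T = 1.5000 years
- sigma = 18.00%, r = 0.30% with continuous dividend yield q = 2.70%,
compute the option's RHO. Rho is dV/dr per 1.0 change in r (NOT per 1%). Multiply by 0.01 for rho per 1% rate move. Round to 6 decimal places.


Answer: Rho = -67.102669

Derivation:
d1 = -0.5205505252; d2 = -0.7410046021
phi(d1) = 0.3483927102; exp(-qT) = 0.9603091645; exp(-rT) = 0.9955101098
N(-d2) = 0.7706546750
Rho = -K*T*exp(-rT)*N(-d2) = -58.3100 * 1.5000 * 0.9955101098 * 0.7706546750 = -67.102669


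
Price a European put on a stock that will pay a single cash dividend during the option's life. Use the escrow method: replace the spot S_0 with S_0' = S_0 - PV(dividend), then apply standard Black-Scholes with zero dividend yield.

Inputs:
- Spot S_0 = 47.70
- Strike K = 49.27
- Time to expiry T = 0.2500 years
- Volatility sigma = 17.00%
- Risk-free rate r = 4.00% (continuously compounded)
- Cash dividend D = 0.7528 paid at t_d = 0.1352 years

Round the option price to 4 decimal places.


Answer: Price = 2.6980

Derivation:
PV(D) = D * exp(-r * t_d) = 0.7528 * 0.99460660 = 0.74873985
S_0' = S_0 - PV(D) = 47.7000 - 0.74873985 = 46.95126015
d1 = (ln(S_0'/K) + (r + sigma^2/2)*T) / (sigma*sqrt(T)) = -0.40697448
d2 = d1 - sigma*sqrt(T) = -0.49197448
exp(-rT) = 0.99004983
N(-d1) = 0.65798663; N(-d2) = 0.68863131
P = K * exp(-rT) * N(-d2) - S_0' * N(-d1) = 49.2700 * 0.99004983 * 0.68863131 - 46.95126015 * 0.65798663 = 2.6980


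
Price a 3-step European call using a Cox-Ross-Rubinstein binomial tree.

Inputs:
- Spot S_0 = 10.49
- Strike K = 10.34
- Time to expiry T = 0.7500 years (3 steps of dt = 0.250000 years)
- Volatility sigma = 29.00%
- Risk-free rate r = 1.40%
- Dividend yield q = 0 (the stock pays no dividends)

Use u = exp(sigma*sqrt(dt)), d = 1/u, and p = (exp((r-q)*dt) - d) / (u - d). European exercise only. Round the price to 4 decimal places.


dt = T/N = 0.250000
u = exp(sigma*sqrt(dt)) = 1.156040; d = 1/u = 0.865022
p = (exp((r-q)*dt) - d) / (u - d) = 0.475861
Discount per step: exp(-r*dt) = 0.996506
Stock lattice S(k, i) with i counting down-moves:
  k=0: S(0,0) = 10.4900
  k=1: S(1,0) = 12.1269; S(1,1) = 9.0741
  k=2: S(2,0) = 14.0191; S(2,1) = 10.4900; S(2,2) = 7.8493
  k=3: S(3,0) = 16.2067; S(3,1) = 12.1269; S(3,2) = 9.0741; S(3,3) = 6.7898
Terminal payoffs V(N, i) = max(S_T - K, 0):
  V(3,0) = 5.866662; V(3,1) = 1.786855; V(3,2) = 0.000000; V(3,3) = 0.000000
Backward induction: V(k, i) = exp(-r*dt) * [p * V(k+1, i) + (1-p) * V(k+1, i+1)].
  V(2,0) = exp(-r*dt) * [p*5.866662 + (1-p)*1.786855] = 3.715251
  V(2,1) = exp(-r*dt) * [p*1.786855 + (1-p)*0.000000] = 0.847324
  V(2,2) = exp(-r*dt) * [p*0.000000 + (1-p)*0.000000] = 0.000000
  V(1,0) = exp(-r*dt) * [p*3.715251 + (1-p)*0.847324] = 2.204331
  V(1,1) = exp(-r*dt) * [p*0.847324 + (1-p)*0.000000] = 0.401800
  V(0,0) = exp(-r*dt) * [p*2.204331 + (1-p)*0.401800] = 1.255154

Answer: Price = V(0,0) = 1.2552


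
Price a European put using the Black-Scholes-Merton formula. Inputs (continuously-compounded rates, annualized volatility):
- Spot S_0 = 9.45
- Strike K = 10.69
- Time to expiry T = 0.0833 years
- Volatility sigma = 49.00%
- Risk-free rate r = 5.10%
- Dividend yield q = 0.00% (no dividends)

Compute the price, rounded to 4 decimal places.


Answer: Price = 1.3527

Derivation:
d1 = (ln(S/K) + (r - q + 0.5*sigma^2) * T) / (sigma * sqrt(T)) = -0.77106189
d2 = d1 - sigma * sqrt(T) = -0.91248442
exp(-rT) = 0.99576071; exp(-qT) = 1.00000000
P = K * exp(-rT) * N(-d2) - S_0 * exp(-qT) * N(-d1)
N(-d1) = 0.77966488; N(-d2) = 0.81924312
P = 10.6900 * 0.99576071 * 0.81924312 - 9.4500 * 1.00000000 * 0.77966488 = 1.3527


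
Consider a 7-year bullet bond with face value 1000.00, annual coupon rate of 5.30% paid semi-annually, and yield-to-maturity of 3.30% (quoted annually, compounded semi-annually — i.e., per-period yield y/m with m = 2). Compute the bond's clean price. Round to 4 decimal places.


Answer: Price = 1124.0987

Derivation:
Coupon per period c = face * coupon_rate / m = 26.500000
Periods per year m = 2; per-period yield y/m = 0.016500
Number of cashflows N = 14
Cashflows (t years, CF_t, discount factor 1/(1+y/m)^(m*t), PV):
  t = 0.5000: CF_t = 26.500000, DF = 0.983768, PV = 26.069848
  t = 1.0000: CF_t = 26.500000, DF = 0.967799, PV = 25.646677
  t = 1.5000: CF_t = 26.500000, DF = 0.952090, PV = 25.230376
  t = 2.0000: CF_t = 26.500000, DF = 0.936635, PV = 24.820832
  t = 2.5000: CF_t = 26.500000, DF = 0.921432, PV = 24.417936
  t = 3.0000: CF_t = 26.500000, DF = 0.906475, PV = 24.021580
  t = 3.5000: CF_t = 26.500000, DF = 0.891761, PV = 23.631658
  t = 4.0000: CF_t = 26.500000, DF = 0.877285, PV = 23.248065
  t = 4.5000: CF_t = 26.500000, DF = 0.863045, PV = 22.870698
  t = 5.0000: CF_t = 26.500000, DF = 0.849036, PV = 22.499457
  t = 5.5000: CF_t = 26.500000, DF = 0.835254, PV = 22.134242
  t = 6.0000: CF_t = 26.500000, DF = 0.821696, PV = 21.774956
  t = 6.5000: CF_t = 26.500000, DF = 0.808359, PV = 21.421501
  t = 7.0000: CF_t = 1026.500000, DF = 0.795237, PV = 816.310893
Price P = sum_t PV_t = 1124.098721


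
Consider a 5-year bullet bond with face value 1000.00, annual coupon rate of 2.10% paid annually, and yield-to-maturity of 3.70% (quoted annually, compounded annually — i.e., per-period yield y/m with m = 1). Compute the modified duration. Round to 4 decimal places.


Answer: Modified duration = 4.6186

Derivation:
Coupon per period c = face * coupon_rate / m = 21.000000
Periods per year m = 1; per-period yield y/m = 0.037000
Number of cashflows N = 5
Cashflows (t years, CF_t, discount factor 1/(1+y/m)^(m*t), PV):
  t = 1.0000: CF_t = 21.000000, DF = 0.964320, PV = 20.250723
  t = 2.0000: CF_t = 21.000000, DF = 0.929913, PV = 19.528181
  t = 3.0000: CF_t = 21.000000, DF = 0.896734, PV = 18.831418
  t = 4.0000: CF_t = 21.000000, DF = 0.864739, PV = 18.159516
  t = 5.0000: CF_t = 1021.000000, DF = 0.833885, PV = 851.396695
Price P = sum_t PV_t = 928.166533
First compute Macaulay numerator sum_t t * PV_t:
  t * PV_t at t = 1.0000: 20.250723
  t * PV_t at t = 2.0000: 39.056361
  t * PV_t at t = 3.0000: 56.494254
  t * PV_t at t = 4.0000: 72.638064
  t * PV_t at t = 5.0000: 4256.983477
Macaulay duration D = 4445.422879 / 928.166533 = 4.789467
Modified duration = D / (1 + y/m) = 4.789467 / (1 + 0.037000) = 4.618579


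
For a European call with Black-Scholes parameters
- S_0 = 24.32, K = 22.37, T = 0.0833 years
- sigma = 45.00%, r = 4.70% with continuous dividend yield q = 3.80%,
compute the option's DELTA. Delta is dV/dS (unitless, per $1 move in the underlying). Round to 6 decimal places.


Answer: Delta = 0.760047

Derivation:
d1 = 0.7142258890; d2 = 0.5843480618
phi(d1) = 0.3091286198; exp(-qT) = 0.9968396046; exp(-rT) = 0.9960925540
N(d1) = 0.7624562447
Delta = exp(-qT) * N(d1) = 0.9968396046 * 0.7624562447 = 0.760047


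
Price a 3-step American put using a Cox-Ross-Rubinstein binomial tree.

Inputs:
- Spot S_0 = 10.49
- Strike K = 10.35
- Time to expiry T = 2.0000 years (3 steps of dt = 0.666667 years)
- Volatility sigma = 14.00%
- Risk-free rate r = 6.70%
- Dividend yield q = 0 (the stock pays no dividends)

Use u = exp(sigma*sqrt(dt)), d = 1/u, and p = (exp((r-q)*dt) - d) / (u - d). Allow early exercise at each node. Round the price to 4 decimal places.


dt = T/N = 0.666667
u = exp(sigma*sqrt(dt)) = 1.121099; d = 1/u = 0.891982
p = (exp((r-q)*dt) - d) / (u - d) = 0.670824
Discount per step: exp(-r*dt) = 0.956316
Stock lattice S(k, i) with i counting down-moves:
  k=0: S(0,0) = 10.4900
  k=1: S(1,0) = 11.7603; S(1,1) = 9.3569
  k=2: S(2,0) = 13.1845; S(2,1) = 10.4900; S(2,2) = 8.3462
  k=3: S(3,0) = 14.7811; S(3,1) = 11.7603; S(3,2) = 9.3569; S(3,3) = 7.4446
Terminal payoffs V(N, i) = max(K - S_T, 0):
  V(3,0) = 0.000000; V(3,1) = 0.000000; V(3,2) = 0.993111; V(3,3) = 2.905363
Backward induction: V(k, i) = exp(-r*dt) * [p * V(k+1, i) + (1-p) * V(k+1, i+1)]; then take max(V_cont, immediate exercise) for American.
  V(2,0) = exp(-r*dt) * [p*0.000000 + (1-p)*0.000000] = 0.000000; exercise = 0.000000; V(2,0) = max -> 0.000000
  V(2,1) = exp(-r*dt) * [p*0.000000 + (1-p)*0.993111] = 0.312627; exercise = 0.000000; V(2,1) = max -> 0.312627
  V(2,2) = exp(-r*dt) * [p*0.993111 + (1-p)*2.905363] = 1.551697; exercise = 2.003825; V(2,2) = max -> 2.003825
  V(1,0) = exp(-r*dt) * [p*0.000000 + (1-p)*0.312627] = 0.098414; exercise = 0.000000; V(1,0) = max -> 0.098414
  V(1,1) = exp(-r*dt) * [p*0.312627 + (1-p)*2.003825] = 0.831353; exercise = 0.993111; V(1,1) = max -> 0.993111
  V(0,0) = exp(-r*dt) * [p*0.098414 + (1-p)*0.993111] = 0.375762; exercise = 0.000000; V(0,0) = max -> 0.375762

Answer: Price = V(0,0) = 0.3758


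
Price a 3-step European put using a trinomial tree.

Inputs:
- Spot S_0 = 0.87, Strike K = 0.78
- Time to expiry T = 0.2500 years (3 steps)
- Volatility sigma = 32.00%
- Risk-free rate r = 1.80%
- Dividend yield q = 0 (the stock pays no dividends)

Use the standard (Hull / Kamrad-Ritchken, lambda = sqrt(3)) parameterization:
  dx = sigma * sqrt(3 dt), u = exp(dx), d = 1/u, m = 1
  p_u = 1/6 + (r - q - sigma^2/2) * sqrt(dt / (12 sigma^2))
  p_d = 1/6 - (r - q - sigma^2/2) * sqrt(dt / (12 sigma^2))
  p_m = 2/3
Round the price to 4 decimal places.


Answer: Price = V(0,0) = 0.0199

Derivation:
dt = T/N = 0.083333; dx = sigma*sqrt(3*dt) = 0.160000
u = exp(dx) = 1.173511; d = 1/u = 0.852144
p_u = 0.158021, p_m = 0.666667, p_d = 0.175312
Discount per step: exp(-r*dt) = 0.998501
Stock lattice S(k, j) with j the centered position index:
  k=0: S(0,+0) = 0.8700
  k=1: S(1,-1) = 0.7414; S(1,+0) = 0.8700; S(1,+1) = 1.0210
  k=2: S(2,-2) = 0.6317; S(2,-1) = 0.7414; S(2,+0) = 0.8700; S(2,+1) = 1.0210; S(2,+2) = 1.1981
  k=3: S(3,-3) = 0.5383; S(3,-2) = 0.6317; S(3,-1) = 0.7414; S(3,+0) = 0.8700; S(3,+1) = 1.0210; S(3,+2) = 1.1981; S(3,+3) = 1.4060
Terminal payoffs V(N, j) = max(K - S_T, 0):
  V(3,-3) = 0.241658; V(3,-2) = 0.148250; V(3,-1) = 0.038635; V(3,+0) = 0.000000; V(3,+1) = 0.000000; V(3,+2) = 0.000000; V(3,+3) = 0.000000
Backward induction: V(k, j) = exp(-r*dt) * [p_u * V(k+1, j+1) + p_m * V(k+1, j) + p_d * V(k+1, j-1)]
  V(2,-2) = exp(-r*dt) * [p_u*0.038635 + p_m*0.148250 + p_d*0.241658] = 0.147084
  V(2,-1) = exp(-r*dt) * [p_u*0.000000 + p_m*0.038635 + p_d*0.148250] = 0.051669
  V(2,+0) = exp(-r*dt) * [p_u*0.000000 + p_m*0.000000 + p_d*0.038635] = 0.006763
  V(2,+1) = exp(-r*dt) * [p_u*0.000000 + p_m*0.000000 + p_d*0.000000] = 0.000000
  V(2,+2) = exp(-r*dt) * [p_u*0.000000 + p_m*0.000000 + p_d*0.000000] = 0.000000
  V(1,-1) = exp(-r*dt) * [p_u*0.006763 + p_m*0.051669 + p_d*0.147084] = 0.061209
  V(1,+0) = exp(-r*dt) * [p_u*0.000000 + p_m*0.006763 + p_d*0.051669] = 0.013547
  V(1,+1) = exp(-r*dt) * [p_u*0.000000 + p_m*0.000000 + p_d*0.006763] = 0.001184
  V(0,+0) = exp(-r*dt) * [p_u*0.001184 + p_m*0.013547 + p_d*0.061209] = 0.019919


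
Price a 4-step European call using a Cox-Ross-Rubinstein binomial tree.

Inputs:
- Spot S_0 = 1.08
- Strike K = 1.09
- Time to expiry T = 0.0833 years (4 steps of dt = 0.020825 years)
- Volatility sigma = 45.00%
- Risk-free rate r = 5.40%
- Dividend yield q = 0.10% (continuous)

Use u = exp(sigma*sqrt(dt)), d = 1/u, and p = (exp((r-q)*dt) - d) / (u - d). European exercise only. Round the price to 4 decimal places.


Answer: Price = V(0,0) = 0.0519

Derivation:
dt = T/N = 0.020825
u = exp(sigma*sqrt(dt)) = 1.067094; d = 1/u = 0.937125
p = (exp((r-q)*dt) - d) / (u - d) = 0.492268
Discount per step: exp(-r*dt) = 0.998876
Stock lattice S(k, i) with i counting down-moves:
  k=0: S(0,0) = 1.0800
  k=1: S(1,0) = 1.1525; S(1,1) = 1.0121
  k=2: S(2,0) = 1.2298; S(2,1) = 1.0800; S(2,2) = 0.9485
  k=3: S(3,0) = 1.3123; S(3,1) = 1.1525; S(3,2) = 1.0121; S(3,3) = 0.8888
  k=4: S(4,0) = 1.4003; S(4,1) = 1.2298; S(4,2) = 1.0800; S(4,3) = 0.9485; S(4,4) = 0.8329
Terminal payoffs V(N, i) = max(S_T - K, 0):
  V(4,0) = 0.310342; V(4,1) = 0.139784; V(4,2) = 0.000000; V(4,3) = 0.000000; V(4,4) = 0.000000
Backward induction: V(k, i) = exp(-r*dt) * [p * V(k+1, i) + (1-p) * V(k+1, i+1)].
  V(3,0) = exp(-r*dt) * [p*0.310342 + (1-p)*0.139784] = 0.223493
  V(3,1) = exp(-r*dt) * [p*0.139784 + (1-p)*0.000000] = 0.068734
  V(3,2) = exp(-r*dt) * [p*0.000000 + (1-p)*0.000000] = 0.000000
  V(3,3) = exp(-r*dt) * [p*0.000000 + (1-p)*0.000000] = 0.000000
  V(2,0) = exp(-r*dt) * [p*0.223493 + (1-p)*0.068734] = 0.144754
  V(2,1) = exp(-r*dt) * [p*0.068734 + (1-p)*0.000000] = 0.033798
  V(2,2) = exp(-r*dt) * [p*0.000000 + (1-p)*0.000000] = 0.000000
  V(1,0) = exp(-r*dt) * [p*0.144754 + (1-p)*0.033798] = 0.088318
  V(1,1) = exp(-r*dt) * [p*0.033798 + (1-p)*0.000000] = 0.016619
  V(0,0) = exp(-r*dt) * [p*0.088318 + (1-p)*0.016619] = 0.051856


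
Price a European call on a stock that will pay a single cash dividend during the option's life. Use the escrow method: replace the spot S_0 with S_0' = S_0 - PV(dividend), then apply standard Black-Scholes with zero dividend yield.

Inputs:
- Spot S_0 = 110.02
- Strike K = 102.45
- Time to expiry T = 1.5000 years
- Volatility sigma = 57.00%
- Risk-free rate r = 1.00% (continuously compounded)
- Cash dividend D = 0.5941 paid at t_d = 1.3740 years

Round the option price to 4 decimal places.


Answer: Price = 33.1483

Derivation:
PV(D) = D * exp(-r * t_d) = 0.5941 * 0.98635396 = 0.58599289
S_0' = S_0 - PV(D) = 110.0200 - 0.58599289 = 109.43400711
d1 = (ln(S_0'/K) + (r + sigma^2/2)*T) / (sigma*sqrt(T)) = 0.46500457
d2 = d1 - sigma*sqrt(T) = -0.23310001
exp(-rT) = 0.98511194
N(d1) = 0.67903591; N(d2) = 0.40784187
C = S_0' * N(d1) - K * exp(-rT) * N(d2) = 109.43400711 * 0.67903591 - 102.4500 * 0.98511194 * 0.40784187 = 33.1483


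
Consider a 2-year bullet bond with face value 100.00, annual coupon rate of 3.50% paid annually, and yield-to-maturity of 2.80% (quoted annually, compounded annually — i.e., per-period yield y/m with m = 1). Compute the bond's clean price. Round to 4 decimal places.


Answer: Price = 101.3433

Derivation:
Coupon per period c = face * coupon_rate / m = 3.500000
Periods per year m = 1; per-period yield y/m = 0.028000
Number of cashflows N = 2
Cashflows (t years, CF_t, discount factor 1/(1+y/m)^(m*t), PV):
  t = 1.0000: CF_t = 3.500000, DF = 0.972763, PV = 3.404669
  t = 2.0000: CF_t = 103.500000, DF = 0.946267, PV = 97.938652
Price P = sum_t PV_t = 101.343321


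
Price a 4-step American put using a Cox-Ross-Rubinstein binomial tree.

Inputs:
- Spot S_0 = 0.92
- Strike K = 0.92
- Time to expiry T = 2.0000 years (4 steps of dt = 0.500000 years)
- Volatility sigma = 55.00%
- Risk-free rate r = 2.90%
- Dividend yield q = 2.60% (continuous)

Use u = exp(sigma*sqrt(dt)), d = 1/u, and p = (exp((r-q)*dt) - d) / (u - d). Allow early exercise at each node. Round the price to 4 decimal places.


Answer: Price = V(0,0) = 0.2519

Derivation:
dt = T/N = 0.500000
u = exp(sigma*sqrt(dt)) = 1.475370; d = 1/u = 0.677796
p = (exp((r-q)*dt) - d) / (u - d) = 0.405862
Discount per step: exp(-r*dt) = 0.985605
Stock lattice S(k, i) with i counting down-moves:
  k=0: S(0,0) = 0.9200
  k=1: S(1,0) = 1.3573; S(1,1) = 0.6236
  k=2: S(2,0) = 2.0026; S(2,1) = 0.9200; S(2,2) = 0.4227
  k=3: S(3,0) = 2.9545; S(3,1) = 1.3573; S(3,2) = 0.6236; S(3,3) = 0.2865
  k=4: S(4,0) = 4.3590; S(4,1) = 2.0026; S(4,2) = 0.9200; S(4,3) = 0.4227; S(4,4) = 0.1942
Terminal payoffs V(N, i) = max(K - S_T, 0):
  V(4,0) = 0.000000; V(4,1) = 0.000000; V(4,2) = 0.000000; V(4,3) = 0.497345; V(4,4) = 0.725829
Backward induction: V(k, i) = exp(-r*dt) * [p * V(k+1, i) + (1-p) * V(k+1, i+1)]; then take max(V_cont, immediate exercise) for American.
  V(3,0) = exp(-r*dt) * [p*0.000000 + (1-p)*0.000000] = 0.000000; exercise = 0.000000; V(3,0) = max -> 0.000000
  V(3,1) = exp(-r*dt) * [p*0.000000 + (1-p)*0.000000] = 0.000000; exercise = 0.000000; V(3,1) = max -> 0.000000
  V(3,2) = exp(-r*dt) * [p*0.000000 + (1-p)*0.497345] = 0.291238; exercise = 0.296428; V(3,2) = max -> 0.296428
  V(3,3) = exp(-r*dt) * [p*0.497345 + (1-p)*0.725829] = 0.623982; exercise = 0.633526; V(3,3) = max -> 0.633526
  V(2,0) = exp(-r*dt) * [p*0.000000 + (1-p)*0.000000] = 0.000000; exercise = 0.000000; V(2,0) = max -> 0.000000
  V(2,1) = exp(-r*dt) * [p*0.000000 + (1-p)*0.296428] = 0.173584; exercise = 0.000000; V(2,1) = max -> 0.173584
  V(2,2) = exp(-r*dt) * [p*0.296428 + (1-p)*0.633526] = 0.489560; exercise = 0.497345; V(2,2) = max -> 0.497345
  V(1,0) = exp(-r*dt) * [p*0.000000 + (1-p)*0.173584] = 0.101648; exercise = 0.000000; V(1,0) = max -> 0.101648
  V(1,1) = exp(-r*dt) * [p*0.173584 + (1-p)*0.497345] = 0.360675; exercise = 0.296428; V(1,1) = max -> 0.360675
  V(0,0) = exp(-r*dt) * [p*0.101648 + (1-p)*0.360675] = 0.251867; exercise = 0.000000; V(0,0) = max -> 0.251867


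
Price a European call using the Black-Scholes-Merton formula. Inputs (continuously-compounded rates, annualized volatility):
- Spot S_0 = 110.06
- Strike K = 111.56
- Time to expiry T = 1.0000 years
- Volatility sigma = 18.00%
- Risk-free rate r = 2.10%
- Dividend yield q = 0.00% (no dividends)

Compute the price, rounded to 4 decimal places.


d1 = (ln(S/K) + (r - q + 0.5*sigma^2) * T) / (sigma * sqrt(T)) = 0.13146172
d2 = d1 - sigma * sqrt(T) = -0.04853828
exp(-rT) = 0.97921896; exp(-qT) = 1.00000000
C = S_0 * exp(-qT) * N(d1) - K * exp(-rT) * N(d2)
N(d1) = 0.55229497; N(d2) = 0.48064363
C = 110.0600 * 1.00000000 * 0.55229497 - 111.5600 * 0.97921896 * 0.48064363 = 8.2793

Answer: Price = 8.2793


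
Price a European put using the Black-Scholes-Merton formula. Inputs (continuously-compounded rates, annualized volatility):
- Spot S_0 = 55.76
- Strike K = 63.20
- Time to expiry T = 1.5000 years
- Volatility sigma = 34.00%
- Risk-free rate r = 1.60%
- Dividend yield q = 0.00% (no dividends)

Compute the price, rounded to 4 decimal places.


d1 = (ln(S/K) + (r - q + 0.5*sigma^2) * T) / (sigma * sqrt(T)) = -0.03493533
d2 = d1 - sigma * sqrt(T) = -0.45134859
exp(-rT) = 0.97628571; exp(-qT) = 1.00000000
P = K * exp(-rT) * N(-d2) - S_0 * exp(-qT) * N(-d1)
N(-d1) = 0.51393435; N(-d2) = 0.67413083
P = 63.2000 * 0.97628571 * 0.67413083 - 55.7600 * 1.00000000 * 0.51393435 = 12.9377

Answer: Price = 12.9377


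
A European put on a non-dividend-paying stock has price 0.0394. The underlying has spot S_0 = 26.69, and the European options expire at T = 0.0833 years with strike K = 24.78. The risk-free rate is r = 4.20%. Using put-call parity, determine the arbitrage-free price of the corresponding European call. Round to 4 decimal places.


Put-call parity: C - P = S_0 * exp(-qT) - K * exp(-rT).
S_0 * exp(-qT) = 26.6900 * 1.00000000 = 26.69000000
K * exp(-rT) = 24.7800 * 0.99650751 = 24.69345617
C = P + S*exp(-qT) - K*exp(-rT)
C = 0.0394 + 26.69000000 - 24.69345617 = 2.0359

Answer: Call price = 2.0359


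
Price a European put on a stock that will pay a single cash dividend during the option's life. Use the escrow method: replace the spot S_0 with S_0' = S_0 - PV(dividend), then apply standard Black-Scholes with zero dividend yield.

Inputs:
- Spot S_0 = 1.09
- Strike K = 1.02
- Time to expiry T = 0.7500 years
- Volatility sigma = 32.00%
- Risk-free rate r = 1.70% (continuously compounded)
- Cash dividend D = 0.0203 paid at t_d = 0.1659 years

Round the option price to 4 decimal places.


PV(D) = D * exp(-r * t_d) = 0.0203 * 0.99718367 = 0.02024283
S_0' = S_0 - PV(D) = 1.0900 - 0.02024283 = 1.06975717
d1 = (ln(S_0'/K) + (r + sigma^2/2)*T) / (sigma*sqrt(T)) = 0.35643820
d2 = d1 - sigma*sqrt(T) = 0.07931008
exp(-rT) = 0.98733094
N(-d1) = 0.36075621; N(-d2) = 0.46839300
P = K * exp(-rT) * N(-d2) - S_0' * N(-d1) = 1.0200 * 0.98733094 * 0.46839300 - 1.06975717 * 0.36075621 = 0.0858

Answer: Price = 0.0858


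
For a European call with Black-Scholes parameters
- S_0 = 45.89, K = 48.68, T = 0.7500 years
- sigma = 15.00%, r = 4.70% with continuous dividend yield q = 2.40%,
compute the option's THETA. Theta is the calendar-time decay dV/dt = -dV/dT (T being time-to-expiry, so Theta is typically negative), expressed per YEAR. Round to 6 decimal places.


Answer: Theta = -1.847513

Derivation:
d1 = -0.2566017083; d2 = -0.3865055189
phi(d1) = 0.3860220636; exp(-qT) = 0.9821610324; exp(-rT) = 0.9653640451
Theta = -S*exp(-qT)*phi(d1)*sigma/(2*sqrt(T)) - r*K*exp(-rT)*N(d2) + q*S*exp(-qT)*N(d1)
N(d1) = 0.3987431280; N(d2) = 0.3495611580; sqrt(T) = 0.8660254038
Term 1 = -45.8900 * 0.9821610324 * 0.3860220636 * 0.1500 / (2 * 0.8660254038) = -1.5067580374
Term 2 = -0.0470 * 48.6800 * 0.9653640451 * 0.3495611580 = -0.7720807356
Term 3 = 0.0240 * 45.8900 * 0.9821610324 * 0.3987431280 = 0.4313255752
Theta = -1.5067580374 + (-0.7720807356) + (0.4313255752) = -1.847513


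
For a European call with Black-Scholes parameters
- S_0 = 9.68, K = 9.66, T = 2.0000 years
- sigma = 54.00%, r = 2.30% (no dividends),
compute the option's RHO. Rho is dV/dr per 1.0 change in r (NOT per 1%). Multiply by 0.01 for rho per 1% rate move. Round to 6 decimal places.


Answer: Rho = 6.917495

Derivation:
d1 = 0.4447809724; d2 = -0.3188943513
phi(d1) = 0.3613697560; exp(-qT) = 1.0000000000; exp(-rT) = 0.9550419622
N(d2) = 0.3749033140
Rho = K*T*exp(-rT)*N(d2) = 9.6600 * 2.0000 * 0.9550419622 * 0.3749033140 = 6.917495


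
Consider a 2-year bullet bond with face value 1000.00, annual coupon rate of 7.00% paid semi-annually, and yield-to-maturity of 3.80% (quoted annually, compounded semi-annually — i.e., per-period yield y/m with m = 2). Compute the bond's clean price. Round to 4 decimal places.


Answer: Price = 1061.0718

Derivation:
Coupon per period c = face * coupon_rate / m = 35.000000
Periods per year m = 2; per-period yield y/m = 0.019000
Number of cashflows N = 4
Cashflows (t years, CF_t, discount factor 1/(1+y/m)^(m*t), PV):
  t = 0.5000: CF_t = 35.000000, DF = 0.981354, PV = 34.347399
  t = 1.0000: CF_t = 35.000000, DF = 0.963056, PV = 33.706967
  t = 1.5000: CF_t = 35.000000, DF = 0.945099, PV = 33.078476
  t = 2.0000: CF_t = 1035.000000, DF = 0.927477, PV = 959.938950
Price P = sum_t PV_t = 1061.071792


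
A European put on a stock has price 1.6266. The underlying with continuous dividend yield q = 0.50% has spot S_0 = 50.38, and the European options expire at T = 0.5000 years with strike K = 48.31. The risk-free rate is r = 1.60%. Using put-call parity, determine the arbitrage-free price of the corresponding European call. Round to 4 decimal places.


Put-call parity: C - P = S_0 * exp(-qT) - K * exp(-rT).
S_0 * exp(-qT) = 50.3800 * 0.99750312 = 50.25420731
K * exp(-rT) = 48.3100 * 0.99203191 = 47.92506181
C = P + S*exp(-qT) - K*exp(-rT)
C = 1.6266 + 50.25420731 - 47.92506181 = 3.9557

Answer: Call price = 3.9557


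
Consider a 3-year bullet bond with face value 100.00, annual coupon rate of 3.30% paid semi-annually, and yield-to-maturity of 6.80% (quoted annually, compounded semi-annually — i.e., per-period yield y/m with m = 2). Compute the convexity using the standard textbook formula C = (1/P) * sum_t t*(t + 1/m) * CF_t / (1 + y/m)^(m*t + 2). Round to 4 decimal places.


Answer: Convexity = 9.2722

Derivation:
Coupon per period c = face * coupon_rate / m = 1.650000
Periods per year m = 2; per-period yield y/m = 0.034000
Number of cashflows N = 6
Cashflows (t years, CF_t, discount factor 1/(1+y/m)^(m*t), PV):
  t = 0.5000: CF_t = 1.650000, DF = 0.967118, PV = 1.595745
  t = 1.0000: CF_t = 1.650000, DF = 0.935317, PV = 1.543273
  t = 1.5000: CF_t = 1.650000, DF = 0.904562, PV = 1.492527
  t = 2.0000: CF_t = 1.650000, DF = 0.874818, PV = 1.443450
  t = 2.5000: CF_t = 1.650000, DF = 0.846052, PV = 1.395987
  t = 3.0000: CF_t = 101.650000, DF = 0.818233, PV = 83.173342
Price P = sum_t PV_t = 90.644324
Convexity numerator sum_t t*(t + 1/m) * CF_t / (1+y/m)^(m*t + 2):
  t = 0.5000: term = 0.746264
  t = 1.0000: term = 2.165175
  t = 1.5000: term = 4.187960
  t = 2.0000: term = 6.750419
  t = 2.5000: term = 9.792677
  t = 3.0000: term = 816.831302
Convexity = (1/P) * sum = 840.473796 / 90.644324 = 9.272217


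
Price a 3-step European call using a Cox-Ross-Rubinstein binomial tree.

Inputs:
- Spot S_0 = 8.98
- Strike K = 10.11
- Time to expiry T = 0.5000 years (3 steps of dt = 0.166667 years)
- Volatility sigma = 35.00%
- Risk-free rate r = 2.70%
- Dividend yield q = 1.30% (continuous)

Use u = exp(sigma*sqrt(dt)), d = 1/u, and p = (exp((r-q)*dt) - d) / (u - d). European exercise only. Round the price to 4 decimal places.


Answer: Price = V(0,0) = 0.4695

Derivation:
dt = T/N = 0.166667
u = exp(sigma*sqrt(dt)) = 1.153599; d = 1/u = 0.866852
p = (exp((r-q)*dt) - d) / (u - d) = 0.472486
Discount per step: exp(-r*dt) = 0.995510
Stock lattice S(k, i) with i counting down-moves:
  k=0: S(0,0) = 8.9800
  k=1: S(1,0) = 10.3593; S(1,1) = 7.7843
  k=2: S(2,0) = 11.9505; S(2,1) = 8.9800; S(2,2) = 6.7479
  k=3: S(3,0) = 13.7861; S(3,1) = 10.3593; S(3,2) = 7.7843; S(3,3) = 5.8494
Terminal payoffs V(N, i) = max(S_T - K, 0):
  V(3,0) = 3.676097; V(3,1) = 0.249322; V(3,2) = 0.000000; V(3,3) = 0.000000
Backward induction: V(k, i) = exp(-r*dt) * [p * V(k+1, i) + (1-p) * V(k+1, i+1)].
  V(2,0) = exp(-r*dt) * [p*3.676097 + (1-p)*0.249322] = 1.860035
  V(2,1) = exp(-r*dt) * [p*0.249322 + (1-p)*0.000000] = 0.117272
  V(2,2) = exp(-r*dt) * [p*0.000000 + (1-p)*0.000000] = 0.000000
  V(1,0) = exp(-r*dt) * [p*1.860035 + (1-p)*0.117272] = 0.936479
  V(1,1) = exp(-r*dt) * [p*0.117272 + (1-p)*0.000000] = 0.055161
  V(0,0) = exp(-r*dt) * [p*0.936479 + (1-p)*0.055161] = 0.469454


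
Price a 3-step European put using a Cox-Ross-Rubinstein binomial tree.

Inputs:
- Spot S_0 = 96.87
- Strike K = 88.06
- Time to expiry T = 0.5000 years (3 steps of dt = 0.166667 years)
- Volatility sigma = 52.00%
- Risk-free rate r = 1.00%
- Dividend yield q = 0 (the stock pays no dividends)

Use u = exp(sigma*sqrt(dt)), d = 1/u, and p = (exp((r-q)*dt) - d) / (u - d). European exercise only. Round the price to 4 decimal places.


Answer: Price = V(0,0) = 10.0046

Derivation:
dt = T/N = 0.166667
u = exp(sigma*sqrt(dt)) = 1.236505; d = 1/u = 0.808731
p = (exp((r-q)*dt) - d) / (u - d) = 0.451026
Discount per step: exp(-r*dt) = 0.998335
Stock lattice S(k, i) with i counting down-moves:
  k=0: S(0,0) = 96.8700
  k=1: S(1,0) = 119.7803; S(1,1) = 78.3418
  k=2: S(2,0) = 148.1089; S(2,1) = 96.8700; S(2,2) = 63.3574
  k=3: S(3,0) = 183.1375; S(3,1) = 119.7803; S(3,2) = 78.3418; S(3,3) = 51.2391
Terminal payoffs V(N, i) = max(K - S_T, 0):
  V(3,0) = 0.000000; V(3,1) = 0.000000; V(3,2) = 9.718242; V(3,3) = 36.820919
Backward induction: V(k, i) = exp(-r*dt) * [p * V(k+1, i) + (1-p) * V(k+1, i+1)].
  V(2,0) = exp(-r*dt) * [p*0.000000 + (1-p)*0.000000] = 0.000000
  V(2,1) = exp(-r*dt) * [p*0.000000 + (1-p)*9.718242] = 5.326183
  V(2,2) = exp(-r*dt) * [p*9.718242 + (1-p)*36.820919] = 24.555959
  V(1,0) = exp(-r*dt) * [p*0.000000 + (1-p)*5.326183] = 2.919069
  V(1,1) = exp(-r*dt) * [p*5.326183 + (1-p)*24.555959] = 15.856390
  V(0,0) = exp(-r*dt) * [p*2.919069 + (1-p)*15.856390] = 10.004640
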